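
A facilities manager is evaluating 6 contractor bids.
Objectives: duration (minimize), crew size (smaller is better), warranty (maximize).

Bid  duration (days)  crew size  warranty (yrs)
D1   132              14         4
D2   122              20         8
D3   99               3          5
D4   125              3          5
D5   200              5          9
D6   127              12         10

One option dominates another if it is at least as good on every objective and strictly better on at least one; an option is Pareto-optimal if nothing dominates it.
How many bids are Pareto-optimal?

4

D1: dominated by D3 (duration 99≤132, crew size 3≤14, warranty 5≥4).
D2: not dominated.
D3: not dominated (best duration).
D4: dominated by D3 (duration 99≤125, crew size 3≤3, warranty 5≥5).
D5: not dominated.
D6: not dominated (best warranty).
Pareto-optimal: D2, D3, D5, D6 → 4.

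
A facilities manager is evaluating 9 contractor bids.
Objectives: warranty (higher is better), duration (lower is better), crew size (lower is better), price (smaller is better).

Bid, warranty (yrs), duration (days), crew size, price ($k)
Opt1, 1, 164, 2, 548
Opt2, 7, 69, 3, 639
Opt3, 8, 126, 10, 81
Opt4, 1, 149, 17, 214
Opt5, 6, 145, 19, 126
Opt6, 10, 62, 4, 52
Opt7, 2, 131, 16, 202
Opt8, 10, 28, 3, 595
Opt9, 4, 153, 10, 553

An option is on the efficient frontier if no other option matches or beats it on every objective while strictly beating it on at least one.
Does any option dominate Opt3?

Yes

Opt6 vs Opt3: warranty 10≥8, duration 62≤126, crew size 4≤10, price 52≤81 — Opt6 is at least as good on every objective and strictly better on at least one, so Opt6 dominates Opt3.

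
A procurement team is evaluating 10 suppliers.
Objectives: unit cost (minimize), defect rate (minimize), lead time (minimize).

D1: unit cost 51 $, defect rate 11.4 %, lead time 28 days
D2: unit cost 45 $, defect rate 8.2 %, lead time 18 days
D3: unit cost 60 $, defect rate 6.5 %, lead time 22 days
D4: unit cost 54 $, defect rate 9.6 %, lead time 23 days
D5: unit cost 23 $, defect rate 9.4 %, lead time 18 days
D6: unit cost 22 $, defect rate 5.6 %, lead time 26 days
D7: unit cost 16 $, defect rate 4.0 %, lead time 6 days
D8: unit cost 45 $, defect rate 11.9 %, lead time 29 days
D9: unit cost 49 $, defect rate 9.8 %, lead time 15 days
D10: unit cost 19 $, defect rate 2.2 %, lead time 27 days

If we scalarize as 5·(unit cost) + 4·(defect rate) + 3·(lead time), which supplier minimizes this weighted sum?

D1: 5·51 + 4·11.4 + 3·28 = 384.6
D2: 5·45 + 4·8.2 + 3·18 = 311.8
D3: 5·60 + 4·6.5 + 3·22 = 392.0
D4: 5·54 + 4·9.6 + 3·23 = 377.4
D5: 5·23 + 4·9.4 + 3·18 = 206.6
D6: 5·22 + 4·5.6 + 3·26 = 210.4
D7: 5·16 + 4·4.0 + 3·6 = 114.0
D8: 5·45 + 4·11.9 + 3·29 = 359.6
D9: 5·49 + 4·9.8 + 3·15 = 329.2
D10: 5·19 + 4·2.2 + 3·27 = 184.8
Lowest: D7 at 114.0.

D7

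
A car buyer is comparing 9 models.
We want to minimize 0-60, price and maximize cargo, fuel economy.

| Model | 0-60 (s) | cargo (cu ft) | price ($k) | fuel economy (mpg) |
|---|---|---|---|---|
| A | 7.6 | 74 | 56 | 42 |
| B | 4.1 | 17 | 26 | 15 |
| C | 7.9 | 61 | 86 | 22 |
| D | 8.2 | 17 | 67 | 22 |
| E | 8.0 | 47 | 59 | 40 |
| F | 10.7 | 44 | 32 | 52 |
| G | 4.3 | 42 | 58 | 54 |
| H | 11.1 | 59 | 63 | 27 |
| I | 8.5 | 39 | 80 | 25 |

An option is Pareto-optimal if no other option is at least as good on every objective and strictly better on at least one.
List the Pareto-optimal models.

A, B, F, G

A: not dominated (best cargo).
B: not dominated (best 0-60).
C: dominated by A (0-60 7.6≤7.9, cargo 74≥61, price 56≤86, fuel economy 42≥22).
D: dominated by A (0-60 7.6≤8.2, cargo 74≥17, price 56≤67, fuel economy 42≥22).
E: dominated by A (0-60 7.6≤8.0, cargo 74≥47, price 56≤59, fuel economy 42≥40).
F: not dominated.
G: not dominated (best fuel economy).
H: dominated by A (0-60 7.6≤11.1, cargo 74≥59, price 56≤63, fuel economy 42≥27).
I: dominated by A (0-60 7.6≤8.5, cargo 74≥39, price 56≤80, fuel economy 42≥25).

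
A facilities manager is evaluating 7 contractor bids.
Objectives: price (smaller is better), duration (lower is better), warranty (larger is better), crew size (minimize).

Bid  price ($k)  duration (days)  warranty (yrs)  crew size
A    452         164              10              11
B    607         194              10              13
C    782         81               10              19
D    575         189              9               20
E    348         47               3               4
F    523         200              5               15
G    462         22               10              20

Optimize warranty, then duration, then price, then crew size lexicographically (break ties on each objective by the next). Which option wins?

First maximize warranty: best is 10, kept {A, B, C, G}.
Then minimize duration: best is 22, kept {G}.

G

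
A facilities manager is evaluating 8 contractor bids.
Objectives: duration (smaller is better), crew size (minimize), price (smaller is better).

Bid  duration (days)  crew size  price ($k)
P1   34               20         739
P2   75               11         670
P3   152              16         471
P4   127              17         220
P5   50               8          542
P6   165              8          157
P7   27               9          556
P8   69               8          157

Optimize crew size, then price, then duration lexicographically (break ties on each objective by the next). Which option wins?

P8

First minimize crew size: best is 8, kept {P5, P6, P8}.
Then minimize price: best is 157, kept {P6, P8}.
Then minimize duration: best is 69, kept {P8}.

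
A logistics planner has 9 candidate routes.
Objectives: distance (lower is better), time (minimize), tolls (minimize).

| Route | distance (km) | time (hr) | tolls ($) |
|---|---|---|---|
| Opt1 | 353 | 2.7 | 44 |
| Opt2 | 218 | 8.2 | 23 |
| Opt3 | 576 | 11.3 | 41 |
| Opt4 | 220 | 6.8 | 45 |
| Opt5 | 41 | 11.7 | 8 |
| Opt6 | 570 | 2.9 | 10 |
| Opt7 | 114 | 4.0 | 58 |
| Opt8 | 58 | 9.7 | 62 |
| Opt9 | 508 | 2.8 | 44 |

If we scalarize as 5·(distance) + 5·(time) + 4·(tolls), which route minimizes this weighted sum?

Opt1: 5·353 + 5·2.7 + 4·44 = 1954.5
Opt2: 5·218 + 5·8.2 + 4·23 = 1223.0
Opt3: 5·576 + 5·11.3 + 4·41 = 3100.5
Opt4: 5·220 + 5·6.8 + 4·45 = 1314.0
Opt5: 5·41 + 5·11.7 + 4·8 = 295.5
Opt6: 5·570 + 5·2.9 + 4·10 = 2904.5
Opt7: 5·114 + 5·4.0 + 4·58 = 822.0
Opt8: 5·58 + 5·9.7 + 4·62 = 586.5
Opt9: 5·508 + 5·2.8 + 4·44 = 2730.0
Lowest: Opt5 at 295.5.

Opt5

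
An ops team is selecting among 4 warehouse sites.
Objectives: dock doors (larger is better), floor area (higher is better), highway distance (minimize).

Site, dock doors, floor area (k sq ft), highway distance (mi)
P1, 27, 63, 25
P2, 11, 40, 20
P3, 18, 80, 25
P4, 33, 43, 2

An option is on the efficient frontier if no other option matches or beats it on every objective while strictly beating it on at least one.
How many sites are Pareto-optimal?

3

P1: not dominated.
P2: dominated by P4 (dock doors 33≥11, floor area 43≥40, highway distance 2≤20).
P3: not dominated (best floor area).
P4: not dominated (best dock doors).
Pareto-optimal: P1, P3, P4 → 3.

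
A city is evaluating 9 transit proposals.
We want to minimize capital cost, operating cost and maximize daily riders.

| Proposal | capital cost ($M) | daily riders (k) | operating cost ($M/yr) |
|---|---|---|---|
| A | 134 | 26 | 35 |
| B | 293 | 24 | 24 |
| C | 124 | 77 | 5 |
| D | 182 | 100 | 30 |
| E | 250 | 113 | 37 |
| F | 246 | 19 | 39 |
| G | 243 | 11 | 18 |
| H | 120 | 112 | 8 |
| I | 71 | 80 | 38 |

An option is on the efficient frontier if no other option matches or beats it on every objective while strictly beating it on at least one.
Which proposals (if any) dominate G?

C, H

C: capital cost 124≤243, daily riders 77≥11, operating cost 5≤18 — dominates G.
H: capital cost 120≤243, daily riders 112≥11, operating cost 8≤18 — dominates G.
Others (A, B, D, E, F, I) are each worse than G on at least one objective.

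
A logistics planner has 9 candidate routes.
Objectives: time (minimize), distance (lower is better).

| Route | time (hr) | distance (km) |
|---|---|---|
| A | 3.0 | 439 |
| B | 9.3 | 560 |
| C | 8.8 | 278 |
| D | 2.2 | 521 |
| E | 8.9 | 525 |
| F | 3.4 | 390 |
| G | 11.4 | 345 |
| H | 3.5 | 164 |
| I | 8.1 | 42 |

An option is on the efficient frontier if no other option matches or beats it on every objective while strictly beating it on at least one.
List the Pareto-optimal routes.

A: not dominated.
B: dominated by A (time 3.0≤9.3, distance 439≤560).
C: dominated by H (time 3.5≤8.8, distance 164≤278).
D: not dominated (best time).
E: dominated by A (time 3.0≤8.9, distance 439≤525).
F: not dominated.
G: dominated by C (time 8.8≤11.4, distance 278≤345).
H: not dominated.
I: not dominated (best distance).

A, D, F, H, I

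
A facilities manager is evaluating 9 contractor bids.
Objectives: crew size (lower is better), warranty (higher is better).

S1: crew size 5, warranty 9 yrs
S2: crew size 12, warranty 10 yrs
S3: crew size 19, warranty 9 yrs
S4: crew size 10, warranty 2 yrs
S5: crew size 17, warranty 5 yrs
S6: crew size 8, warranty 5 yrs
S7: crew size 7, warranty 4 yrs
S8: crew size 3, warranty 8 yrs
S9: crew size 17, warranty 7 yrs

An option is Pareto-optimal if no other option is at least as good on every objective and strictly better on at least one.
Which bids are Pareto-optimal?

S1, S2, S8

S1: not dominated.
S2: not dominated (best warranty).
S3: dominated by S1 (crew size 5≤19, warranty 9≥9).
S4: dominated by S1 (crew size 5≤10, warranty 9≥2).
S5: dominated by S1 (crew size 5≤17, warranty 9≥5).
S6: dominated by S1 (crew size 5≤8, warranty 9≥5).
S7: dominated by S1 (crew size 5≤7, warranty 9≥4).
S8: not dominated (best crew size).
S9: dominated by S1 (crew size 5≤17, warranty 9≥7).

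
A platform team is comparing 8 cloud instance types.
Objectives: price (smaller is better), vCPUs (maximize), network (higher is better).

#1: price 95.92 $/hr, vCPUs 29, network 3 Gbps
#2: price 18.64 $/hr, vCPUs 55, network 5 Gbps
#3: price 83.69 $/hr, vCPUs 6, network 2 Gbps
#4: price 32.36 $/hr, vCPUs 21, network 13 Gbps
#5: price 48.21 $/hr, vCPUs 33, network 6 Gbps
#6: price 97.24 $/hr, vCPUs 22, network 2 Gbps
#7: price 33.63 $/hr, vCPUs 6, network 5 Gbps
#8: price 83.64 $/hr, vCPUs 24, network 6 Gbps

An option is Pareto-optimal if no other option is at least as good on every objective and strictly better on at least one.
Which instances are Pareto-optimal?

#1: dominated by #2 (price 18.64≤95.92, vCPUs 55≥29, network 5≥3).
#2: not dominated (best price).
#3: dominated by #2 (price 18.64≤83.69, vCPUs 55≥6, network 5≥2).
#4: not dominated (best network).
#5: not dominated.
#6: dominated by #1 (price 95.92≤97.24, vCPUs 29≥22, network 3≥2).
#7: dominated by #2 (price 18.64≤33.63, vCPUs 55≥6, network 5≥5).
#8: dominated by #5 (price 48.21≤83.64, vCPUs 33≥24, network 6≥6).

#2, #4, #5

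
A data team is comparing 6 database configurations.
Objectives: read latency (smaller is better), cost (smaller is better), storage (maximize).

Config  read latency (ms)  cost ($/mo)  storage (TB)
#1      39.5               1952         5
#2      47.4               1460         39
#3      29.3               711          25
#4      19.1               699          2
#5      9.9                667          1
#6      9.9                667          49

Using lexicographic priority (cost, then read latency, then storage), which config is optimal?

First minimize cost: best is 667, kept {#5, #6}.
Then minimize read latency: best is 9.9, kept {#5, #6}.
Then maximize storage: best is 49, kept {#6}.

#6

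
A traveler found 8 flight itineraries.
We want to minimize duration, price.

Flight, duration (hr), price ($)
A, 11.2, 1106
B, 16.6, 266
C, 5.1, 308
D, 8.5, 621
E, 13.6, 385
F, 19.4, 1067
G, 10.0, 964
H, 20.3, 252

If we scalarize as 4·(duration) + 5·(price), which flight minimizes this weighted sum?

A: 4·11.2 + 5·1106 = 5574.8
B: 4·16.6 + 5·266 = 1396.4
C: 4·5.1 + 5·308 = 1560.4
D: 4·8.5 + 5·621 = 3139.0
E: 4·13.6 + 5·385 = 1979.4
F: 4·19.4 + 5·1067 = 5412.6
G: 4·10.0 + 5·964 = 4860.0
H: 4·20.3 + 5·252 = 1341.2
Lowest: H at 1341.2.

H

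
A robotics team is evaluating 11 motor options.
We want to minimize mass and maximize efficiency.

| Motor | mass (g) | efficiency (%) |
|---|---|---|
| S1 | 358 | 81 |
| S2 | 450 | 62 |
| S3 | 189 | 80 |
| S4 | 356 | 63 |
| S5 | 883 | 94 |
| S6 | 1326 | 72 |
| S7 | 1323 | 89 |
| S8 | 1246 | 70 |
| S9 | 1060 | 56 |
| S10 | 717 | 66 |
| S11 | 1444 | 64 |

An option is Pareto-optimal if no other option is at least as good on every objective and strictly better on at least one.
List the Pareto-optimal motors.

S1, S3, S5

S1: not dominated.
S2: dominated by S1 (mass 358≤450, efficiency 81≥62).
S3: not dominated (best mass).
S4: dominated by S3 (mass 189≤356, efficiency 80≥63).
S5: not dominated (best efficiency).
S6: dominated by S1 (mass 358≤1326, efficiency 81≥72).
S7: dominated by S5 (mass 883≤1323, efficiency 94≥89).
S8: dominated by S1 (mass 358≤1246, efficiency 81≥70).
S9: dominated by S1 (mass 358≤1060, efficiency 81≥56).
S10: dominated by S1 (mass 358≤717, efficiency 81≥66).
S11: dominated by S1 (mass 358≤1444, efficiency 81≥64).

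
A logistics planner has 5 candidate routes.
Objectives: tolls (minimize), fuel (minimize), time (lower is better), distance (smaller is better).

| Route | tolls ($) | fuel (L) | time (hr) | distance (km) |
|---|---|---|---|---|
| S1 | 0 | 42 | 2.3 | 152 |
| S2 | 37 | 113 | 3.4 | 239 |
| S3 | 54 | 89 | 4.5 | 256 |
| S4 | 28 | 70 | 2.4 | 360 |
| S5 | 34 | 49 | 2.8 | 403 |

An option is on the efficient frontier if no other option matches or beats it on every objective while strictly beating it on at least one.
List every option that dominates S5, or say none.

S1

S1: tolls 0≤34, fuel 42≤49, time 2.3≤2.8, distance 152≤403 — dominates S5.
Others (S2, S3, S4) are each worse than S5 on at least one objective.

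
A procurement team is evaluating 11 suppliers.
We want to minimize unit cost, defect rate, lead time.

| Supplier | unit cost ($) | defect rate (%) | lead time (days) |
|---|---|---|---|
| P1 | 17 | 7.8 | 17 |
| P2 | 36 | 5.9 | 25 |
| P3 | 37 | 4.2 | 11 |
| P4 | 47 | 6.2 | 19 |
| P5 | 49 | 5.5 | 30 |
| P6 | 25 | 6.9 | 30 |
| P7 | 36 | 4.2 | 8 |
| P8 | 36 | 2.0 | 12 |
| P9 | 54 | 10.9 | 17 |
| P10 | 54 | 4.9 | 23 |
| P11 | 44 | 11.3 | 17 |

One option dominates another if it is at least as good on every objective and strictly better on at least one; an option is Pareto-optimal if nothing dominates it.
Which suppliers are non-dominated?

P1, P6, P7, P8

P1: not dominated (best unit cost).
P2: dominated by P7 (unit cost 36≤36, defect rate 4.2≤5.9, lead time 8≤25).
P3: dominated by P7 (unit cost 36≤37, defect rate 4.2≤4.2, lead time 8≤11).
P4: dominated by P3 (unit cost 37≤47, defect rate 4.2≤6.2, lead time 11≤19).
P5: dominated by P3 (unit cost 37≤49, defect rate 4.2≤5.5, lead time 11≤30).
P6: not dominated.
P7: not dominated (best lead time).
P8: not dominated (best defect rate).
P9: dominated by P1 (unit cost 17≤54, defect rate 7.8≤10.9, lead time 17≤17).
P10: dominated by P3 (unit cost 37≤54, defect rate 4.2≤4.9, lead time 11≤23).
P11: dominated by P1 (unit cost 17≤44, defect rate 7.8≤11.3, lead time 17≤17).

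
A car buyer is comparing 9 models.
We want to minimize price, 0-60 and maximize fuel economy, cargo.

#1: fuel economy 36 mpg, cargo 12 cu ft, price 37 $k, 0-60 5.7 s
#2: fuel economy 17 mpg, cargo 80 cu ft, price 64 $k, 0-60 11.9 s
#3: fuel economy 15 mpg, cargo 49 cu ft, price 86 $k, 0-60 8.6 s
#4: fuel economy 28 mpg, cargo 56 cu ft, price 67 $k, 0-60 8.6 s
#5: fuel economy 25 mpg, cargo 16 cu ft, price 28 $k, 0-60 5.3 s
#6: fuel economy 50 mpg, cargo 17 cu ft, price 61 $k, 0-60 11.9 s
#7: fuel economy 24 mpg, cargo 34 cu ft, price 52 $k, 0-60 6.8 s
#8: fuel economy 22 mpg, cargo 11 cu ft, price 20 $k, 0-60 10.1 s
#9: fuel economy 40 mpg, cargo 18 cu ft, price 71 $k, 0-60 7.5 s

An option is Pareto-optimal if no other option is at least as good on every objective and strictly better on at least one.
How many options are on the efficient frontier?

#1: not dominated.
#2: not dominated (best cargo).
#3: dominated by #4 (fuel economy 28≥15, cargo 56≥49, price 67≤86, 0-60 8.6≤8.6).
#4: not dominated.
#5: not dominated (best 0-60).
#6: not dominated (best fuel economy).
#7: not dominated.
#8: not dominated (best price).
#9: not dominated.
Pareto-optimal: #1, #2, #4, #5, #6, #7, #8, #9 → 8.

8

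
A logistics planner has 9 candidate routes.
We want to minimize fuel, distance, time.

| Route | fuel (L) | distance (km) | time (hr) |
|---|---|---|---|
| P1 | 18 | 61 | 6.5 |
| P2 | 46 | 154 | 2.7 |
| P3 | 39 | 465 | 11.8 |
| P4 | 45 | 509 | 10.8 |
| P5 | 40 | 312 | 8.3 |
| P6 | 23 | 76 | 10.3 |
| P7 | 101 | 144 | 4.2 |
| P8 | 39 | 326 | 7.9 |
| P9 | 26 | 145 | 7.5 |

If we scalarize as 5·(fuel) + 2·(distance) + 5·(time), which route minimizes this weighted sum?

P1

P1: 5·18 + 2·61 + 5·6.5 = 244.5
P2: 5·46 + 2·154 + 5·2.7 = 551.5
P3: 5·39 + 2·465 + 5·11.8 = 1184.0
P4: 5·45 + 2·509 + 5·10.8 = 1297.0
P5: 5·40 + 2·312 + 5·8.3 = 865.5
P6: 5·23 + 2·76 + 5·10.3 = 318.5
P7: 5·101 + 2·144 + 5·4.2 = 814.0
P8: 5·39 + 2·326 + 5·7.9 = 886.5
P9: 5·26 + 2·145 + 5·7.5 = 457.5
Lowest: P1 at 244.5.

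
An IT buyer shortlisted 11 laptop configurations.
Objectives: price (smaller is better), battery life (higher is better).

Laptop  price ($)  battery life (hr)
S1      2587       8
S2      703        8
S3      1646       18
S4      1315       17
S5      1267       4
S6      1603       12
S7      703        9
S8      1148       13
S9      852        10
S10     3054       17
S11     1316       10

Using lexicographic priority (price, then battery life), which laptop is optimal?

First minimize price: best is 703, kept {S2, S7}.
Then maximize battery life: best is 9, kept {S7}.

S7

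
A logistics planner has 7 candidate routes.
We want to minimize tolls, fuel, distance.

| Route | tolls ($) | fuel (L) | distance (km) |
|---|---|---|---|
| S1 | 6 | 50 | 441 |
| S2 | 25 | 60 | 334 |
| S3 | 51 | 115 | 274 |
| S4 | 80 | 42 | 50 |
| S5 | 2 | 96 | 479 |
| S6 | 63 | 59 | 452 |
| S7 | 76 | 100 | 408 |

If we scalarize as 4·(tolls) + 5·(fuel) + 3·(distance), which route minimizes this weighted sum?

S1: 4·6 + 5·50 + 3·441 = 1597
S2: 4·25 + 5·60 + 3·334 = 1402
S3: 4·51 + 5·115 + 3·274 = 1601
S4: 4·80 + 5·42 + 3·50 = 680
S5: 4·2 + 5·96 + 3·479 = 1925
S6: 4·63 + 5·59 + 3·452 = 1903
S7: 4·76 + 5·100 + 3·408 = 2028
Lowest: S4 at 680.

S4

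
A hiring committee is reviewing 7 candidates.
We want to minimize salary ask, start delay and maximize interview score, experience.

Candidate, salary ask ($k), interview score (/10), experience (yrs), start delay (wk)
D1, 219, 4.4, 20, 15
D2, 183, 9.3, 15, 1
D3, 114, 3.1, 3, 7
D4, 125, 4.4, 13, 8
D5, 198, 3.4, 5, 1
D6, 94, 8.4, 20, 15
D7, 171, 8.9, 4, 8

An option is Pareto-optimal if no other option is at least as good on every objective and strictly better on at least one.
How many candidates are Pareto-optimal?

D1: dominated by D6 (salary ask 94≤219, interview score 8.4≥4.4, experience 20≥20, start delay 15≤15).
D2: not dominated (best interview score).
D3: not dominated.
D4: not dominated.
D5: dominated by D2 (salary ask 183≤198, interview score 9.3≥3.4, experience 15≥5, start delay 1≤1).
D6: not dominated (best salary ask).
D7: not dominated.
Pareto-optimal: D2, D3, D4, D6, D7 → 5.

5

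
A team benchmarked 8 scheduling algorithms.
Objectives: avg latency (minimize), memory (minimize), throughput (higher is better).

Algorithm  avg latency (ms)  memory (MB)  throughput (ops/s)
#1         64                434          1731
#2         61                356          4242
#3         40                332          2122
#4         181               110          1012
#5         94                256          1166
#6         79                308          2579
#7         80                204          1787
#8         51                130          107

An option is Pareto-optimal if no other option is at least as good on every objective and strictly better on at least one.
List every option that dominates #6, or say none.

none

#1: worse on memory (434 vs 308).
#2: worse on memory (356 vs 308).
#3: worse on memory (332 vs 308).
#4: worse on avg latency (181 vs 79).
#5: worse on avg latency (94 vs 79).
#7: worse on avg latency (80 vs 79).
#8: worse on throughput (107 vs 2579).
No option dominates #6.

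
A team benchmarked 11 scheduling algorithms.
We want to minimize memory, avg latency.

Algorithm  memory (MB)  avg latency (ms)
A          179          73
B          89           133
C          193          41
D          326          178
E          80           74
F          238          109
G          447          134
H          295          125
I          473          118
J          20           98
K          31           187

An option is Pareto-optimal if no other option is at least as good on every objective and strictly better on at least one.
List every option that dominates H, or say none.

A: memory 179≤295, avg latency 73≤125 — dominates H.
C: memory 193≤295, avg latency 41≤125 — dominates H.
E: memory 80≤295, avg latency 74≤125 — dominates H.
F: memory 238≤295, avg latency 109≤125 — dominates H.
J: memory 20≤295, avg latency 98≤125 — dominates H.
Others (B, D, G, I, K) are each worse than H on at least one objective.

A, C, E, F, J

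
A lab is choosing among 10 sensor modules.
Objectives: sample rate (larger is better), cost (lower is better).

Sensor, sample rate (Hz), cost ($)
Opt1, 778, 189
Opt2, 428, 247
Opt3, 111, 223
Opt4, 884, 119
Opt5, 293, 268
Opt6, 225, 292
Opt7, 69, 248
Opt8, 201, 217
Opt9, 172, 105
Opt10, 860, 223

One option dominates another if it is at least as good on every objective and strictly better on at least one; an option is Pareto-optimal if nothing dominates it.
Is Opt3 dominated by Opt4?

Yes

Opt4 vs Opt3: sample rate 884≥111, cost 119≤223 — Opt4 is at least as good on every objective with at least one strict improvement.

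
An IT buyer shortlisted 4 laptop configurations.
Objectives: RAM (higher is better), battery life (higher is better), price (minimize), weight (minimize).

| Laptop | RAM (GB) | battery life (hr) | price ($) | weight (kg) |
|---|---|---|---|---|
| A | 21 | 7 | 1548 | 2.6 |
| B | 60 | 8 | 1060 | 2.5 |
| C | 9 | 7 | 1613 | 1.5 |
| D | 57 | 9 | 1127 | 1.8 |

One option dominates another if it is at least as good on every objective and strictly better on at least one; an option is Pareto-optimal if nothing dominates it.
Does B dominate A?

Yes

B vs A: RAM 60≥21, battery life 8≥7, price 1060≤1548, weight 2.5≤2.6 — B is at least as good on every objective with at least one strict improvement.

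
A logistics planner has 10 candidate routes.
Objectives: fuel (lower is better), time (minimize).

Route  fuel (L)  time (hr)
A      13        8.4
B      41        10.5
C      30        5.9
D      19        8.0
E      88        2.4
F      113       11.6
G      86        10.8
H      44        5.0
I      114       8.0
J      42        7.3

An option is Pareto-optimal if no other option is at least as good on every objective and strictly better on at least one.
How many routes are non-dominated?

5

A: not dominated (best fuel).
B: dominated by A (fuel 13≤41, time 8.4≤10.5).
C: not dominated.
D: not dominated.
E: not dominated (best time).
F: dominated by A (fuel 13≤113, time 8.4≤11.6).
G: dominated by A (fuel 13≤86, time 8.4≤10.8).
H: not dominated.
I: dominated by C (fuel 30≤114, time 5.9≤8.0).
J: dominated by C (fuel 30≤42, time 5.9≤7.3).
Pareto-optimal: A, C, D, E, H → 5.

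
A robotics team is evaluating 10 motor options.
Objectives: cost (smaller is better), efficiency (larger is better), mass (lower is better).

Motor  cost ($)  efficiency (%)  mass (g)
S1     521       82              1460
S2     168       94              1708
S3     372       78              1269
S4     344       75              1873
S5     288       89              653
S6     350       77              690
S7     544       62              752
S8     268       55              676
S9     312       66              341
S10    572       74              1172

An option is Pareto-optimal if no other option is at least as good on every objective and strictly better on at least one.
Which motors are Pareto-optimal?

S2, S5, S8, S9

S1: dominated by S5 (cost 288≤521, efficiency 89≥82, mass 653≤1460).
S2: not dominated (best cost).
S3: dominated by S5 (cost 288≤372, efficiency 89≥78, mass 653≤1269).
S4: dominated by S2 (cost 168≤344, efficiency 94≥75, mass 1708≤1873).
S5: not dominated.
S6: dominated by S5 (cost 288≤350, efficiency 89≥77, mass 653≤690).
S7: dominated by S5 (cost 288≤544, efficiency 89≥62, mass 653≤752).
S8: not dominated.
S9: not dominated (best mass).
S10: dominated by S5 (cost 288≤572, efficiency 89≥74, mass 653≤1172).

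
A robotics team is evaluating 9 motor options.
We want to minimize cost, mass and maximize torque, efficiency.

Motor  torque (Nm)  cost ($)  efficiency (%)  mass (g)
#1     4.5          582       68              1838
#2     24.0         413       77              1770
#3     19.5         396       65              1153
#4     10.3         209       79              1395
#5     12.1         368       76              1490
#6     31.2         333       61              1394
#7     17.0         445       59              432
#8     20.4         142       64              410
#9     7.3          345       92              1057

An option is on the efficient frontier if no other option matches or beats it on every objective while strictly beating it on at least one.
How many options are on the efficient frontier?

7

#1: dominated by #2 (torque 24.0≥4.5, cost 413≤582, efficiency 77≥68, mass 1770≤1838).
#2: not dominated.
#3: not dominated.
#4: not dominated.
#5: not dominated.
#6: not dominated (best torque).
#7: dominated by #8 (torque 20.4≥17.0, cost 142≤445, efficiency 64≥59, mass 410≤432).
#8: not dominated (best cost).
#9: not dominated (best efficiency).
Pareto-optimal: #2, #3, #4, #5, #6, #8, #9 → 7.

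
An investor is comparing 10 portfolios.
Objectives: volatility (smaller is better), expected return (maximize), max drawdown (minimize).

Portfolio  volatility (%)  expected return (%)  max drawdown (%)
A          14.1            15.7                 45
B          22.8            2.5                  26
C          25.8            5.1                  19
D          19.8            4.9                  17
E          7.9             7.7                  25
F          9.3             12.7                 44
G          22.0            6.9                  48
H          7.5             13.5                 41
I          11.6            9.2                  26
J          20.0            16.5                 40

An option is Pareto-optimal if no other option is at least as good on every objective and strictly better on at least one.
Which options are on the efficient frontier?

A, C, D, E, H, I, J

A: not dominated.
B: dominated by D (volatility 19.8≤22.8, expected return 4.9≥2.5, max drawdown 17≤26).
C: not dominated.
D: not dominated (best max drawdown).
E: not dominated.
F: dominated by H (volatility 7.5≤9.3, expected return 13.5≥12.7, max drawdown 41≤44).
G: dominated by A (volatility 14.1≤22.0, expected return 15.7≥6.9, max drawdown 45≤48).
H: not dominated (best volatility).
I: not dominated.
J: not dominated (best expected return).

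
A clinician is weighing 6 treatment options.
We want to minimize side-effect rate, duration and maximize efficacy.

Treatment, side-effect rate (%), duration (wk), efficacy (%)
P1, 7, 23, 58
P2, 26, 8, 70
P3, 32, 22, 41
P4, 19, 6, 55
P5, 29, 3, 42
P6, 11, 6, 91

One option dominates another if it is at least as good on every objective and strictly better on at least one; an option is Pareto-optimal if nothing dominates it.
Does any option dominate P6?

P1: worse on duration (23 vs 6).
P2: worse on side-effect rate (26 vs 11).
P3: worse on side-effect rate (32 vs 11).
P4: worse on side-effect rate (19 vs 11).
P5: worse on side-effect rate (29 vs 11).
No option is at least as good as P6 on every objective and strictly better on one.

No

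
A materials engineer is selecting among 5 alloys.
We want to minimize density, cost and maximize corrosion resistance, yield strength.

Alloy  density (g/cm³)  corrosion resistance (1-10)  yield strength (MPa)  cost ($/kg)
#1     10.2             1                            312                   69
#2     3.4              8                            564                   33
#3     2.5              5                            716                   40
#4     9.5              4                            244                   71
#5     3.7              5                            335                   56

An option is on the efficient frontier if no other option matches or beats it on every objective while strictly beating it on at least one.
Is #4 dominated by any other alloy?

Yes

#2 vs #4: density 3.4≤9.5, corrosion resistance 8≥4, yield strength 564≥244, cost 33≤71 — #2 is at least as good on every objective and strictly better on at least one, so #2 dominates #4.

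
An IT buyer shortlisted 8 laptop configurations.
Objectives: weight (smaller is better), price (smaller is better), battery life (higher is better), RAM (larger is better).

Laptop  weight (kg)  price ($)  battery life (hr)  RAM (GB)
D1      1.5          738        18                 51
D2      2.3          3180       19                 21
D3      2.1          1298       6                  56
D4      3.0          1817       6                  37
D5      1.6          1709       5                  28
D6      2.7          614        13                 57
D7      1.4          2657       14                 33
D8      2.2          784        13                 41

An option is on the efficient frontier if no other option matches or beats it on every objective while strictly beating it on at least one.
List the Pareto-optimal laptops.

D1, D2, D3, D6, D7

D1: not dominated.
D2: not dominated (best battery life).
D3: not dominated.
D4: dominated by D1 (weight 1.5≤3.0, price 738≤1817, battery life 18≥6, RAM 51≥37).
D5: dominated by D1 (weight 1.5≤1.6, price 738≤1709, battery life 18≥5, RAM 51≥28).
D6: not dominated (best price).
D7: not dominated (best weight).
D8: dominated by D1 (weight 1.5≤2.2, price 738≤784, battery life 18≥13, RAM 51≥41).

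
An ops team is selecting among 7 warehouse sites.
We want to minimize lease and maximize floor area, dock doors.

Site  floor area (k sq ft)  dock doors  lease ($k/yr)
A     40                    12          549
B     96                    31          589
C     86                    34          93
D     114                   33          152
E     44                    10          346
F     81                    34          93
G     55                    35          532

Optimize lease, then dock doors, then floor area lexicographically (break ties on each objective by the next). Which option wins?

First minimize lease: best is 93, kept {C, F}.
Then maximize dock doors: best is 34, kept {C, F}.
Then maximize floor area: best is 86, kept {C}.

C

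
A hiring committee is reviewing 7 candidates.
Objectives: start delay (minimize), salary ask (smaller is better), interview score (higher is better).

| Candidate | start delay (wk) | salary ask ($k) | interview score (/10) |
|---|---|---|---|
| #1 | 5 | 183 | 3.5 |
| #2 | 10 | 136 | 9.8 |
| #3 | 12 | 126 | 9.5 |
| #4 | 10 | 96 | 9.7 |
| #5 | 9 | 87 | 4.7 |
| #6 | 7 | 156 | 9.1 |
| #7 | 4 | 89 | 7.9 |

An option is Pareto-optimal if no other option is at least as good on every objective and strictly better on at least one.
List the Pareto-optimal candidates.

#1: dominated by #7 (start delay 4≤5, salary ask 89≤183, interview score 7.9≥3.5).
#2: not dominated (best interview score).
#3: dominated by #4 (start delay 10≤12, salary ask 96≤126, interview score 9.7≥9.5).
#4: not dominated.
#5: not dominated (best salary ask).
#6: not dominated.
#7: not dominated (best start delay).

#2, #4, #5, #6, #7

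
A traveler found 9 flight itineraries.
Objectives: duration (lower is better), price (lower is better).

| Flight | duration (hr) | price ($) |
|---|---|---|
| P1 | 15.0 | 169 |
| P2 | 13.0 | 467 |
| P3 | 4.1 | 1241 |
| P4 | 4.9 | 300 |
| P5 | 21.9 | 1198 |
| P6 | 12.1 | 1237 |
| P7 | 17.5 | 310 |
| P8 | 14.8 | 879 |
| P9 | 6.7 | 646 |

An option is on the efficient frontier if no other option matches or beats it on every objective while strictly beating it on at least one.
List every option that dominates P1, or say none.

none

P2: worse on price (467 vs 169).
P3: worse on price (1241 vs 169).
P4: worse on price (300 vs 169).
P5: worse on duration (21.9 vs 15.0).
P6: worse on price (1237 vs 169).
P7: worse on duration (17.5 vs 15.0).
P8: worse on price (879 vs 169).
P9: worse on price (646 vs 169).
No option dominates P1.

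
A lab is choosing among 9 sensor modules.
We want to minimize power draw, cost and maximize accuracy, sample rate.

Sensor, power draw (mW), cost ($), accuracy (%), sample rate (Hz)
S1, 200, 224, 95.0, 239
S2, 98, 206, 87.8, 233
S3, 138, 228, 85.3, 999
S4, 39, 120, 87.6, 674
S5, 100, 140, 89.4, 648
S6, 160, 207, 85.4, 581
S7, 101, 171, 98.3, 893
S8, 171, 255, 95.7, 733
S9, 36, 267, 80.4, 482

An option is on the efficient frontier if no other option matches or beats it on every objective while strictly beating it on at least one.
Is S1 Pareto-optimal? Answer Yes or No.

S7 vs S1: power draw 101≤200, cost 171≤224, accuracy 98.3≥95.0, sample rate 893≥239 — S7 is at least as good on every objective and strictly better on at least one, so S7 dominates S1.

No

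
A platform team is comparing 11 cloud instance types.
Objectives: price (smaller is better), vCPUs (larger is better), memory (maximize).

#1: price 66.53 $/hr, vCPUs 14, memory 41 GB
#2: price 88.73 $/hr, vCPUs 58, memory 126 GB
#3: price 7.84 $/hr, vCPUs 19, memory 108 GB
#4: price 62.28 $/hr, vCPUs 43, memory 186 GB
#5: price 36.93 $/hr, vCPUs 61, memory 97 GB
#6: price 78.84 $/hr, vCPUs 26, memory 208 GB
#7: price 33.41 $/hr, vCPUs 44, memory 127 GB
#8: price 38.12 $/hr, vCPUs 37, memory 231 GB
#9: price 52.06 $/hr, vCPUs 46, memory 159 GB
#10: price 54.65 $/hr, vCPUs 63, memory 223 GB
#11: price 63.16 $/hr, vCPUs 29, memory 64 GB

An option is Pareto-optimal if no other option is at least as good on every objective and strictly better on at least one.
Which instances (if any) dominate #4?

#10

#10: price 54.65≤62.28, vCPUs 63≥43, memory 223≥186 — dominates #4.
Others (#1, #2, #3, #5, #6, #7, #8, #9, #11) are each worse than #4 on at least one objective.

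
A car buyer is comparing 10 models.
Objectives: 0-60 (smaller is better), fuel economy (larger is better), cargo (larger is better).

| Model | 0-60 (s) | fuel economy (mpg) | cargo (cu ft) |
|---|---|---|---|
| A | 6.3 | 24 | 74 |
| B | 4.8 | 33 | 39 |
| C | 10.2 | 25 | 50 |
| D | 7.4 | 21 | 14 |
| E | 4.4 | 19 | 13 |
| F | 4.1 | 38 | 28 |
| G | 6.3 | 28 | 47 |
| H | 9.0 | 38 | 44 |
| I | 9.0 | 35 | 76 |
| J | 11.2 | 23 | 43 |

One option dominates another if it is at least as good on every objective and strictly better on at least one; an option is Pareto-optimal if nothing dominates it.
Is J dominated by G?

Yes

G vs J: 0-60 6.3≤11.2, fuel economy 28≥23, cargo 47≥43 — G is at least as good on every objective with at least one strict improvement.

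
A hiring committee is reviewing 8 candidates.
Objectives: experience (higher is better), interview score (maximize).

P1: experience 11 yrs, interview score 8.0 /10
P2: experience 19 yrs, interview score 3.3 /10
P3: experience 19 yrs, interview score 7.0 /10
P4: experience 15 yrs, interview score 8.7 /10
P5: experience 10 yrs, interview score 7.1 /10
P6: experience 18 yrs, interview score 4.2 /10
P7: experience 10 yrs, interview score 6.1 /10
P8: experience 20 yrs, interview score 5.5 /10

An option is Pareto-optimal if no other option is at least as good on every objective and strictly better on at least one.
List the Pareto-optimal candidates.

P1: dominated by P4 (experience 15≥11, interview score 8.7≥8.0).
P2: dominated by P3 (experience 19≥19, interview score 7.0≥3.3).
P3: not dominated.
P4: not dominated (best interview score).
P5: dominated by P1 (experience 11≥10, interview score 8.0≥7.1).
P6: dominated by P3 (experience 19≥18, interview score 7.0≥4.2).
P7: dominated by P1 (experience 11≥10, interview score 8.0≥6.1).
P8: not dominated (best experience).

P3, P4, P8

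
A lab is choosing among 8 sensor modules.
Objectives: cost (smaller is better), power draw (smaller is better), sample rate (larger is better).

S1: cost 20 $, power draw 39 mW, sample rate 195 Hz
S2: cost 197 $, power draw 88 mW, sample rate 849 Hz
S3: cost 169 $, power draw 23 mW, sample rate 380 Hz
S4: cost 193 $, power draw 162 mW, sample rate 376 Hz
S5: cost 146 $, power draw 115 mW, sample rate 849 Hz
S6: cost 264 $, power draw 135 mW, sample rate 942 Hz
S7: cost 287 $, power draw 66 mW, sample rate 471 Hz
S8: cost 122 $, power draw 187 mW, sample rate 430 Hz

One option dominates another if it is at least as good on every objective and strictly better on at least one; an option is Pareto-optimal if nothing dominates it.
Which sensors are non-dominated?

S1, S2, S3, S5, S6, S7, S8

S1: not dominated (best cost).
S2: not dominated.
S3: not dominated (best power draw).
S4: dominated by S3 (cost 169≤193, power draw 23≤162, sample rate 380≥376).
S5: not dominated.
S6: not dominated (best sample rate).
S7: not dominated.
S8: not dominated.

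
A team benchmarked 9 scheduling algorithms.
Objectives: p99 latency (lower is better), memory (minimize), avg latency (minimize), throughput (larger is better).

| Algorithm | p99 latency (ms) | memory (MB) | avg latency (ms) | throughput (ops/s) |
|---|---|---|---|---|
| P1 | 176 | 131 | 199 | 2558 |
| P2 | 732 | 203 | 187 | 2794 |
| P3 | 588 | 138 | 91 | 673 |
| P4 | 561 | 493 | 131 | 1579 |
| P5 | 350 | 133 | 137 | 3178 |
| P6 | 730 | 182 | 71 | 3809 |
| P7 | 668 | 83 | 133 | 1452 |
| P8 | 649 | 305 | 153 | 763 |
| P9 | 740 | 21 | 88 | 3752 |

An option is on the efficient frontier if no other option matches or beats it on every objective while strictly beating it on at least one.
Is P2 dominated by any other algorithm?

P5 vs P2: p99 latency 350≤732, memory 133≤203, avg latency 137≤187, throughput 3178≥2794 — P5 is at least as good on every objective and strictly better on at least one, so P5 dominates P2.

Yes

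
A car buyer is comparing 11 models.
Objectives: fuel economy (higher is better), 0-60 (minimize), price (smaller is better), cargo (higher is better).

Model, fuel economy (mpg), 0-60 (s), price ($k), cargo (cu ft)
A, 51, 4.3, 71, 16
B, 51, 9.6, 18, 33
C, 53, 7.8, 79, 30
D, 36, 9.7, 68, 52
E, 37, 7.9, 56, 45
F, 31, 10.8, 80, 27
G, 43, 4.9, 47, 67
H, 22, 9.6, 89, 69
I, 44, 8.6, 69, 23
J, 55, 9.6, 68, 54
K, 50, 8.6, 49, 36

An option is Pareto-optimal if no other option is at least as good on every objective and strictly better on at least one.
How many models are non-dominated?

7

A: not dominated (best 0-60).
B: not dominated (best price).
C: not dominated.
D: dominated by G (fuel economy 43≥36, 0-60 4.9≤9.7, price 47≤68, cargo 67≥52).
E: dominated by G (fuel economy 43≥37, 0-60 4.9≤7.9, price 47≤56, cargo 67≥45).
F: dominated by B (fuel economy 51≥31, 0-60 9.6≤10.8, price 18≤80, cargo 33≥27).
G: not dominated.
H: not dominated (best cargo).
I: dominated by K (fuel economy 50≥44, 0-60 8.6≤8.6, price 49≤69, cargo 36≥23).
J: not dominated (best fuel economy).
K: not dominated.
Pareto-optimal: A, B, C, G, H, J, K → 7.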